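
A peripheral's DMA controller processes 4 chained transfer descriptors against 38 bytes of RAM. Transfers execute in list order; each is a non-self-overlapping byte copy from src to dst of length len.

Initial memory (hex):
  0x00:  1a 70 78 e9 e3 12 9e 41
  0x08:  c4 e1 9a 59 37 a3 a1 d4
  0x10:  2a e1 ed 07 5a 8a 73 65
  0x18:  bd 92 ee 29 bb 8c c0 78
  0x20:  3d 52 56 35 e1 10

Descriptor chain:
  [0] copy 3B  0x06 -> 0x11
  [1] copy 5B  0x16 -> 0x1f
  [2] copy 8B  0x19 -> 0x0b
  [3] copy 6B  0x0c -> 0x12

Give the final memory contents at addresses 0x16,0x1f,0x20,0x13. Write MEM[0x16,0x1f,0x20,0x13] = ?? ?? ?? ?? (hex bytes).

MEM[0x16,0x1f,0x20,0x13] = c0 73 65 29

  after D0: wrote 3B at 0x11 = 9e41c4
  after D1: wrote 5B at 0x1f = 7365bd92ee
  after D2: wrote 8B at 0x0b = 92ee29bb8cc07365
  after D3: wrote 6B at 0x12 = ee29bb8cc073
query mem[0x16]=0xc0, mem[0x1f]=0x73, mem[0x20]=0x65, mem[0x13]=0x29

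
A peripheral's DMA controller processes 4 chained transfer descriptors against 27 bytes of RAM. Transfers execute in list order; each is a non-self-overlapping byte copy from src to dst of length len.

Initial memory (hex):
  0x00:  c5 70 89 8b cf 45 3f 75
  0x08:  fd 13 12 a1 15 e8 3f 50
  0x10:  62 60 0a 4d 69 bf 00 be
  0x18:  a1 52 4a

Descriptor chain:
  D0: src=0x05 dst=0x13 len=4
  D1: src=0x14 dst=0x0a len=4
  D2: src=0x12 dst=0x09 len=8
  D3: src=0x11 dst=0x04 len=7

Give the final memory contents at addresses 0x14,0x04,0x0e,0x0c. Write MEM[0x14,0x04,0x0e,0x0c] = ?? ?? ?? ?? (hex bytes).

MEM[0x14,0x04,0x0e,0x0c] = 3f 60 be 75

  after D0: wrote 4B at 0x13 = 453f75fd
  after D1: wrote 4B at 0x0a = 3f75fdbe
  after D2: wrote 8B at 0x09 = 0a453f75fdbea152
  after D3: wrote 7B at 0x04 = 600a453f75fdbe
query mem[0x14]=0x3f, mem[0x04]=0x60, mem[0x0e]=0xbe, mem[0x0c]=0x75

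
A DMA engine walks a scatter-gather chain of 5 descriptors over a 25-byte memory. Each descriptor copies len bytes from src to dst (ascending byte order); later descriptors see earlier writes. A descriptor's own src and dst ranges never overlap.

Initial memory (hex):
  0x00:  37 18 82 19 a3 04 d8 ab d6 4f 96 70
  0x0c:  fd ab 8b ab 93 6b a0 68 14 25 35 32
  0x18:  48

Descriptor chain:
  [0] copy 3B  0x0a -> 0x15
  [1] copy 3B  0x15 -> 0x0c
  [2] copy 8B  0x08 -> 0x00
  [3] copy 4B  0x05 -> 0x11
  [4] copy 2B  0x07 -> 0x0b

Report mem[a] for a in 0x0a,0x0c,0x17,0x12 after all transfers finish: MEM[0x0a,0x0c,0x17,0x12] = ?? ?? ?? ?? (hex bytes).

MEM[0x0a,0x0c,0x17,0x12] = 96 d6 fd fd

#0 dst[0x15+3] := {0x96,0x70,0xfd}
#1 dst[0x0c+3] := {0x96,0x70,0xfd}
#2 dst[0x00+8] := {0xd6,0x4f,0x96,0x70,0x96,0x70,0xfd,0xab}
#3 dst[0x11+4] := {0x70,0xfd,0xab,0xd6}
#4 dst[0x0b+2] := {0xab,0xd6}
query mem[0x0a]=0x96, mem[0x0c]=0xd6, mem[0x17]=0xfd, mem[0x12]=0xfd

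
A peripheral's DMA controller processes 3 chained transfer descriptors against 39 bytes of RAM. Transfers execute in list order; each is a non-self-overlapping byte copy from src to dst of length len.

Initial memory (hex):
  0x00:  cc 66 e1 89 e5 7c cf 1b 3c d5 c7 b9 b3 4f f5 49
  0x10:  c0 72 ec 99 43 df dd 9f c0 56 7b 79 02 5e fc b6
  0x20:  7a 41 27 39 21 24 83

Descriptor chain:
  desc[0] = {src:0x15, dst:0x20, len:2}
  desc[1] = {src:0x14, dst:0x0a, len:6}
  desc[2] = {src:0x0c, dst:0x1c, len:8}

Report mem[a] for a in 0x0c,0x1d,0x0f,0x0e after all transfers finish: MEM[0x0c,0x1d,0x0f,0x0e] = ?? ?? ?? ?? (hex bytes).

#0 dst[0x20+2] := {0xdf,0xdd}
#1 dst[0x0a+6] := {0x43,0xdf,0xdd,0x9f,0xc0,0x56}
#2 dst[0x1c+8] := {0xdd,0x9f,0xc0,0x56,0xc0,0x72,0xec,0x99}
query mem[0x0c]=0xdd, mem[0x1d]=0x9f, mem[0x0f]=0x56, mem[0x0e]=0xc0

MEM[0x0c,0x1d,0x0f,0x0e] = dd 9f 56 c0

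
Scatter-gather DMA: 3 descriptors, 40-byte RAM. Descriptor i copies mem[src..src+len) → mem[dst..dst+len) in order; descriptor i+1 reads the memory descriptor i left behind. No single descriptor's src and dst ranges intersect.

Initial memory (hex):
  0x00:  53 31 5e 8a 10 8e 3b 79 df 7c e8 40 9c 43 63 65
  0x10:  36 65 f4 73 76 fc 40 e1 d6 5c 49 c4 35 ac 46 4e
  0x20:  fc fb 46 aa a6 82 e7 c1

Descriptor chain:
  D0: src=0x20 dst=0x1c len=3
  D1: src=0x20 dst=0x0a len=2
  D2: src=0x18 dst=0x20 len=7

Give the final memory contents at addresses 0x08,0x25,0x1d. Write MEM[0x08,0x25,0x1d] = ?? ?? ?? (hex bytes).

[0] 0x20->0x1c len=3 : fc fb 46
[1] 0x20->0x0a len=2 : fc fb
[2] 0x18->0x20 len=7 : d6 5c 49 c4 fc fb 46
query mem[0x08]=0xdf, mem[0x25]=0xfb, mem[0x1d]=0xfb

MEM[0x08,0x25,0x1d] = df fb fb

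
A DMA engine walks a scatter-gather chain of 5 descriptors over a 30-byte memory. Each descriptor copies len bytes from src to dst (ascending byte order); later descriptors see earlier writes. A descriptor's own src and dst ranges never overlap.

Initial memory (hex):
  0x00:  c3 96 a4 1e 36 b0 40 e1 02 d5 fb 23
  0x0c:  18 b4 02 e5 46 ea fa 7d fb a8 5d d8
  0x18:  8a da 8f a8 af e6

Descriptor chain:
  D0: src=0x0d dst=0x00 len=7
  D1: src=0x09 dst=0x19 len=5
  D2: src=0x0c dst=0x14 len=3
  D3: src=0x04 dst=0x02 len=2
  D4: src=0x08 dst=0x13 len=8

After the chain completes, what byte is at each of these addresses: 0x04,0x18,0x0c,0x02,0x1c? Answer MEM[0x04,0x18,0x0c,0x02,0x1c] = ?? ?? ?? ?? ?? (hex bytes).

[0] 0x0d->0x00 len=7 : b4 02 e5 46 ea fa 7d
[1] 0x09->0x19 len=5 : d5 fb 23 18 b4
[2] 0x0c->0x14 len=3 : 18 b4 02
[3] 0x04->0x02 len=2 : ea fa
[4] 0x08->0x13 len=8 : 02 d5 fb 23 18 b4 02 e5
query mem[0x04]=0xea, mem[0x18]=0xb4, mem[0x0c]=0x18, mem[0x02]=0xea, mem[0x1c]=0x18

MEM[0x04,0x18,0x0c,0x02,0x1c] = ea b4 18 ea 18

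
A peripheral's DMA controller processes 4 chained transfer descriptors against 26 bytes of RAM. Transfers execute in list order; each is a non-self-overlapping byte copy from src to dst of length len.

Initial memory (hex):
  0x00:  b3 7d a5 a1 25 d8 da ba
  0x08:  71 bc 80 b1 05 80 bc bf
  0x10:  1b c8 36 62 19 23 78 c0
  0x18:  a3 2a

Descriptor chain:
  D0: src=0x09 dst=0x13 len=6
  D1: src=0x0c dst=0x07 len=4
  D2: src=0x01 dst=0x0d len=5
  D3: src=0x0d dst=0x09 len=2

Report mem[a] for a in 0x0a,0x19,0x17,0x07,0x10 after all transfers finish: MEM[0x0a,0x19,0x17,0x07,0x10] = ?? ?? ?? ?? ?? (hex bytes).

[0] 0x09->0x13 len=6 : bc 80 b1 05 80 bc
[1] 0x0c->0x07 len=4 : 05 80 bc bf
[2] 0x01->0x0d len=5 : 7d a5 a1 25 d8
[3] 0x0d->0x09 len=2 : 7d a5
query mem[0x0a]=0xa5, mem[0x19]=0x2a, mem[0x17]=0x80, mem[0x07]=0x05, mem[0x10]=0x25

MEM[0x0a,0x19,0x17,0x07,0x10] = a5 2a 80 05 25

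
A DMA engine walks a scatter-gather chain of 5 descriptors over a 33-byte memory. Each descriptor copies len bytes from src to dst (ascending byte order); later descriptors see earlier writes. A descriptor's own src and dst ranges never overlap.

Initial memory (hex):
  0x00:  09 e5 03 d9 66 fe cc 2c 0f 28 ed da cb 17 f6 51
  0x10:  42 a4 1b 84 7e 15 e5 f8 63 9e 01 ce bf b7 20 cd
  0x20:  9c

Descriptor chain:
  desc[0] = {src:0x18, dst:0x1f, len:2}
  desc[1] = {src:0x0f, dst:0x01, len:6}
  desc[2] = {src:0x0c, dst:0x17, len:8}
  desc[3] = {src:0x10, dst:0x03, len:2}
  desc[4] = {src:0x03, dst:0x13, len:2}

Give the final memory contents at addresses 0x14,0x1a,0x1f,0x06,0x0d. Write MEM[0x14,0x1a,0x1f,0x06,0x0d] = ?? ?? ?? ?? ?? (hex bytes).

MEM[0x14,0x1a,0x1f,0x06,0x0d] = a4 51 63 7e 17

D0: mem[0x1f..0x20] <- [63 9e]
D1: mem[0x01..0x06] <- [51 42 a4 1b 84 7e]
D2: mem[0x17..0x1e] <- [cb 17 f6 51 42 a4 1b 84]
D3: mem[0x03..0x04] <- [42 a4]
D4: mem[0x13..0x14] <- [42 a4]
query mem[0x14]=0xa4, mem[0x1a]=0x51, mem[0x1f]=0x63, mem[0x06]=0x7e, mem[0x0d]=0x17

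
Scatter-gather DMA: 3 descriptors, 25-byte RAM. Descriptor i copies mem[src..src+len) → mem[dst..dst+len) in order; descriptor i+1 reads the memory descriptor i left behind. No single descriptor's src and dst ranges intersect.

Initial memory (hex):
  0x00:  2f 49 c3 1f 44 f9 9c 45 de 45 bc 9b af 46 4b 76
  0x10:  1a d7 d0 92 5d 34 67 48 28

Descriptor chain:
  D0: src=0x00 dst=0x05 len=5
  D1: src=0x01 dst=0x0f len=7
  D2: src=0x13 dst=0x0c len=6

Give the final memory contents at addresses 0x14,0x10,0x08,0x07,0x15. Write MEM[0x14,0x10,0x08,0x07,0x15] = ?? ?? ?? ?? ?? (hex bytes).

  after D0: wrote 5B at 0x05 = 2f49c31f44
  after D1: wrote 7B at 0x0f = 49c31f442f49c3
  after D2: wrote 6B at 0x0c = 2f49c3674828
query mem[0x14]=0x49, mem[0x10]=0x48, mem[0x08]=0x1f, mem[0x07]=0xc3, mem[0x15]=0xc3

MEM[0x14,0x10,0x08,0x07,0x15] = 49 48 1f c3 c3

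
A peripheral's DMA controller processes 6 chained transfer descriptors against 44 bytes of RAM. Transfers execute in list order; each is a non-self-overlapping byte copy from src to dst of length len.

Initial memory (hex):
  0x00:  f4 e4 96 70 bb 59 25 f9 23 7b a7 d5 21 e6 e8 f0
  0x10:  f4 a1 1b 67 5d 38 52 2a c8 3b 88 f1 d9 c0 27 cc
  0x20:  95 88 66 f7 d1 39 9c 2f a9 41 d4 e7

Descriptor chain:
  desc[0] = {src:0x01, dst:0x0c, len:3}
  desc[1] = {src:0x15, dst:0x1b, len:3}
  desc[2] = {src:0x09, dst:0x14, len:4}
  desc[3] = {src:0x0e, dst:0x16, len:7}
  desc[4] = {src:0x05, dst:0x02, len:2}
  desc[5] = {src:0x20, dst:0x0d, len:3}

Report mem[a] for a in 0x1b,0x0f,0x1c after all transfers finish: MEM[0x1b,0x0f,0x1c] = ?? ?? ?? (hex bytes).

  after D0: wrote 3B at 0x0c = e49670
  after D1: wrote 3B at 0x1b = 38522a
  after D2: wrote 4B at 0x14 = 7ba7d5e4
  after D3: wrote 7B at 0x16 = 70f0f4a11b677b
  after D4: wrote 2B at 0x02 = 5925
  after D5: wrote 3B at 0x0d = 958866
query mem[0x1b]=0x67, mem[0x0f]=0x66, mem[0x1c]=0x7b

MEM[0x1b,0x0f,0x1c] = 67 66 7b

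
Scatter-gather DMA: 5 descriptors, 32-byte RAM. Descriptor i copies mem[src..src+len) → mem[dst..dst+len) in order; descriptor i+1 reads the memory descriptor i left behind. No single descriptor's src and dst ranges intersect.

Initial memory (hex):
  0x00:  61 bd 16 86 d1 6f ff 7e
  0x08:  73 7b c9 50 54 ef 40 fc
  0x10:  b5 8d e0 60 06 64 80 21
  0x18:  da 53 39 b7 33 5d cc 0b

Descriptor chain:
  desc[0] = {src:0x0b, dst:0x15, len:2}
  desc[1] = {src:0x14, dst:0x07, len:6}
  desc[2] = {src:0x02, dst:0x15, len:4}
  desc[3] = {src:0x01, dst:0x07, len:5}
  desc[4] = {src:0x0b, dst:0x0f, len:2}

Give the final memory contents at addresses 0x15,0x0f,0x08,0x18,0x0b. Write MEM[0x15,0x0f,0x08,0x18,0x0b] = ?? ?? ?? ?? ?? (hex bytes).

D0: mem[0x15..0x16] <- [50 54]
D1: mem[0x07..0x0c] <- [06 50 54 21 da 53]
D2: mem[0x15..0x18] <- [16 86 d1 6f]
D3: mem[0x07..0x0b] <- [bd 16 86 d1 6f]
D4: mem[0x0f..0x10] <- [6f 53]
query mem[0x15]=0x16, mem[0x0f]=0x6f, mem[0x08]=0x16, mem[0x18]=0x6f, mem[0x0b]=0x6f

MEM[0x15,0x0f,0x08,0x18,0x0b] = 16 6f 16 6f 6f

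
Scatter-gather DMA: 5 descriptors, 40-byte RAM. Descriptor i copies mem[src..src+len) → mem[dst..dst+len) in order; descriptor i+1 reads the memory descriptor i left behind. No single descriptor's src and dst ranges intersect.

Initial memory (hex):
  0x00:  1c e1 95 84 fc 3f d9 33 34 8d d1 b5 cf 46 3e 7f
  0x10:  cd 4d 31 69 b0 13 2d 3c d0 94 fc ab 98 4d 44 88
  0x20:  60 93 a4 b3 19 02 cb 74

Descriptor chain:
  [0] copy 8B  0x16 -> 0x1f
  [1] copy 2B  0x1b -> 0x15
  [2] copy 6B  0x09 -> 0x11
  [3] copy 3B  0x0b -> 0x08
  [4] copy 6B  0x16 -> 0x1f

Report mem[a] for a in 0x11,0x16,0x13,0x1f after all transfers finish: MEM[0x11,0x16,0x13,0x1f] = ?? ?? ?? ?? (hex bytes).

[0] 0x16->0x1f len=8 : 2d 3c d0 94 fc ab 98 4d
[1] 0x1b->0x15 len=2 : ab 98
[2] 0x09->0x11 len=6 : 8d d1 b5 cf 46 3e
[3] 0x0b->0x08 len=3 : b5 cf 46
[4] 0x16->0x1f len=6 : 3e 3c d0 94 fc ab
query mem[0x11]=0x8d, mem[0x16]=0x3e, mem[0x13]=0xb5, mem[0x1f]=0x3e

MEM[0x11,0x16,0x13,0x1f] = 8d 3e b5 3e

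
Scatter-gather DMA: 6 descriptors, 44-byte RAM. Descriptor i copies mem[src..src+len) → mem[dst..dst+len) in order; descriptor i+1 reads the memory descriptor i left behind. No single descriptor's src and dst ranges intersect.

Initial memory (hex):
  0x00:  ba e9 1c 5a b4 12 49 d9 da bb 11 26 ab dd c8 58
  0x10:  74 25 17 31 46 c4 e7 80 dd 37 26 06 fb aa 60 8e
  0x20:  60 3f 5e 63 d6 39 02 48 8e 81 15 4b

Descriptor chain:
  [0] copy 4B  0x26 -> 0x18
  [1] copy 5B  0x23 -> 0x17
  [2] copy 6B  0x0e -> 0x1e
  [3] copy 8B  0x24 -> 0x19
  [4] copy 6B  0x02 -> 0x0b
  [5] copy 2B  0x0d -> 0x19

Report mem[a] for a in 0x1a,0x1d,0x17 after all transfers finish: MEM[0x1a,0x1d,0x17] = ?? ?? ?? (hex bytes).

MEM[0x1a,0x1d,0x17] = 12 8e 63

[0] 0x26->0x18 len=4 : 02 48 8e 81
[1] 0x23->0x17 len=5 : 63 d6 39 02 48
[2] 0x0e->0x1e len=6 : c8 58 74 25 17 31
[3] 0x24->0x19 len=8 : d6 39 02 48 8e 81 15 4b
[4] 0x02->0x0b len=6 : 1c 5a b4 12 49 d9
[5] 0x0d->0x19 len=2 : b4 12
query mem[0x1a]=0x12, mem[0x1d]=0x8e, mem[0x17]=0x63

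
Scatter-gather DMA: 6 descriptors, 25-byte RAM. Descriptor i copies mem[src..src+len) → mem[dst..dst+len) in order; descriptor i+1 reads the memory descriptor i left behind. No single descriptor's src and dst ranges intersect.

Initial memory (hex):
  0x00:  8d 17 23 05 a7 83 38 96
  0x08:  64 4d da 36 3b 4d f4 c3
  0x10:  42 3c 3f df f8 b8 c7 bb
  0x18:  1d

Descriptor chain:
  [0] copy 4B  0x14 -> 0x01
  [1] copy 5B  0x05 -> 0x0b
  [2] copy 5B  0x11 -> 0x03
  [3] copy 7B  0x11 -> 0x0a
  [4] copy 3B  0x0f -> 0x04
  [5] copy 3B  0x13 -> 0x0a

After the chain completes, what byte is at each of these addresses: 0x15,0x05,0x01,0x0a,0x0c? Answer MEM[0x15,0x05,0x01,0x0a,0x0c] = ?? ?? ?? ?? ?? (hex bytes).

[0] 0x14->0x01 len=4 : f8 b8 c7 bb
[1] 0x05->0x0b len=5 : 83 38 96 64 4d
[2] 0x11->0x03 len=5 : 3c 3f df f8 b8
[3] 0x11->0x0a len=7 : 3c 3f df f8 b8 c7 bb
[4] 0x0f->0x04 len=3 : c7 bb 3c
[5] 0x13->0x0a len=3 : df f8 b8
query mem[0x15]=0xb8, mem[0x05]=0xbb, mem[0x01]=0xf8, mem[0x0a]=0xdf, mem[0x0c]=0xb8

MEM[0x15,0x05,0x01,0x0a,0x0c] = b8 bb f8 df b8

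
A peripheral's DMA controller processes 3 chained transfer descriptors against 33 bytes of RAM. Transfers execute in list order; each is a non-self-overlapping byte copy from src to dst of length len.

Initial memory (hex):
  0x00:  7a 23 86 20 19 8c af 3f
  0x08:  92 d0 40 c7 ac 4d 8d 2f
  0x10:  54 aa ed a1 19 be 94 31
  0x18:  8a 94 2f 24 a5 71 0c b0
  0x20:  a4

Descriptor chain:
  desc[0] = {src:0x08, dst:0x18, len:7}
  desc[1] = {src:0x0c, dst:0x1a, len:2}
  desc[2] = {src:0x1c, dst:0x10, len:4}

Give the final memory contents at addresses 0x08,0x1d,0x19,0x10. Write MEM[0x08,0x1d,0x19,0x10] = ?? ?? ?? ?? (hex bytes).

MEM[0x08,0x1d,0x19,0x10] = 92 4d d0 ac

  after D0: wrote 7B at 0x18 = 92d040c7ac4d8d
  after D1: wrote 2B at 0x1a = ac4d
  after D2: wrote 4B at 0x10 = ac4d8db0
query mem[0x08]=0x92, mem[0x1d]=0x4d, mem[0x19]=0xd0, mem[0x10]=0xac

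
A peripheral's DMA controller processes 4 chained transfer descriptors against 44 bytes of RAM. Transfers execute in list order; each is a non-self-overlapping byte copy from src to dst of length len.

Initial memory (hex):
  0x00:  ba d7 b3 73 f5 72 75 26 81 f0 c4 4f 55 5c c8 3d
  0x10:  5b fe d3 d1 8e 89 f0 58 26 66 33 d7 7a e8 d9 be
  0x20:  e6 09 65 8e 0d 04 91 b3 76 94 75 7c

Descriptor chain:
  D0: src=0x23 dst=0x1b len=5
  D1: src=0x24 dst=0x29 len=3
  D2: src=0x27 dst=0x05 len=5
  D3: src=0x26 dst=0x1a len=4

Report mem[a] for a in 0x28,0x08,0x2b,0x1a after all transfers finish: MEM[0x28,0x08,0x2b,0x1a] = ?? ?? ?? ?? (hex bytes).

[0] 0x23->0x1b len=5 : 8e 0d 04 91 b3
[1] 0x24->0x29 len=3 : 0d 04 91
[2] 0x27->0x05 len=5 : b3 76 0d 04 91
[3] 0x26->0x1a len=4 : 91 b3 76 0d
query mem[0x28]=0x76, mem[0x08]=0x04, mem[0x2b]=0x91, mem[0x1a]=0x91

MEM[0x28,0x08,0x2b,0x1a] = 76 04 91 91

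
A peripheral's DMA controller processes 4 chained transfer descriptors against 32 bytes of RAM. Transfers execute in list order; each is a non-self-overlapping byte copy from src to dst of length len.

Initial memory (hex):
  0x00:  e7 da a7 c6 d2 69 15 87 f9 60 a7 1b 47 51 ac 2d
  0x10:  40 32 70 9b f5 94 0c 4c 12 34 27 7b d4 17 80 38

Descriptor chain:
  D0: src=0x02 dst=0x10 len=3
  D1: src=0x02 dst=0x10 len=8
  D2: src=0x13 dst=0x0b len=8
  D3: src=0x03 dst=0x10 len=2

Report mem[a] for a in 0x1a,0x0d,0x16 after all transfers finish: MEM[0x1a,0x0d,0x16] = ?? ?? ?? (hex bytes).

  after D0: wrote 3B at 0x10 = a7c6d2
  after D1: wrote 8B at 0x10 = a7c6d2691587f960
  after D2: wrote 8B at 0x0b = 691587f960123427
  after D3: wrote 2B at 0x10 = c6d2
query mem[0x1a]=0x27, mem[0x0d]=0x87, mem[0x16]=0xf9

MEM[0x1a,0x0d,0x16] = 27 87 f9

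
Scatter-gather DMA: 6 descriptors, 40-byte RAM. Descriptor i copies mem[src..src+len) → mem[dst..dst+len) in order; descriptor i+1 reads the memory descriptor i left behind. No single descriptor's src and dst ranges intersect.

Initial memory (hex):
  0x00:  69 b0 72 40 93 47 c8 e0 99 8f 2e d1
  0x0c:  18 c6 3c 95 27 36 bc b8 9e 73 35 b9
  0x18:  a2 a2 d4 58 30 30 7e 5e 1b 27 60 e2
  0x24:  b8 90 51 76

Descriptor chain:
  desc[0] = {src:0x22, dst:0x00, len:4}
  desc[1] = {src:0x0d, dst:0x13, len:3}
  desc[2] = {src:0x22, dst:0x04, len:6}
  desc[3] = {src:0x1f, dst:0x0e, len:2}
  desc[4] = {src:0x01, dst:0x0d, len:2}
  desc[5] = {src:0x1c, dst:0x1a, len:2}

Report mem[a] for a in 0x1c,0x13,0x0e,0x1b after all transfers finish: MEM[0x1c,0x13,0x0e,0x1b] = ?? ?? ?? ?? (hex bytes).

MEM[0x1c,0x13,0x0e,0x1b] = 30 c6 b8 30

#0 dst[0x00+4] := {0x60,0xe2,0xb8,0x90}
#1 dst[0x13+3] := {0xc6,0x3c,0x95}
#2 dst[0x04+6] := {0x60,0xe2,0xb8,0x90,0x51,0x76}
#3 dst[0x0e+2] := {0x5e,0x1b}
#4 dst[0x0d+2] := {0xe2,0xb8}
#5 dst[0x1a+2] := {0x30,0x30}
query mem[0x1c]=0x30, mem[0x13]=0xc6, mem[0x0e]=0xb8, mem[0x1b]=0x30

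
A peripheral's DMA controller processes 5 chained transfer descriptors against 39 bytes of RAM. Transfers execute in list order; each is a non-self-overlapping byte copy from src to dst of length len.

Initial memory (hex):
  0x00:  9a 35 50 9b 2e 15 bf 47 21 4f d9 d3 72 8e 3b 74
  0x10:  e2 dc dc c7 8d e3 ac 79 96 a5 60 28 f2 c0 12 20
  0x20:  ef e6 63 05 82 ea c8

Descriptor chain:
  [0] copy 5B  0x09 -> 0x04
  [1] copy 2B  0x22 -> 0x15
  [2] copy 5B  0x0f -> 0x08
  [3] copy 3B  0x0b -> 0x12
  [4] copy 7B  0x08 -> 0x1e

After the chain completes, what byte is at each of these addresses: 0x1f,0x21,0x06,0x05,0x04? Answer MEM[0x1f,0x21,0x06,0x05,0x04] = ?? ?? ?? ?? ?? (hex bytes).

  after D0: wrote 5B at 0x04 = 4fd9d3728e
  after D1: wrote 2B at 0x15 = 6305
  after D2: wrote 5B at 0x08 = 74e2dcdcc7
  after D3: wrote 3B at 0x12 = dcc78e
  after D4: wrote 7B at 0x1e = 74e2dcdcc78e3b
query mem[0x1f]=0xe2, mem[0x21]=0xdc, mem[0x06]=0xd3, mem[0x05]=0xd9, mem[0x04]=0x4f

MEM[0x1f,0x21,0x06,0x05,0x04] = e2 dc d3 d9 4f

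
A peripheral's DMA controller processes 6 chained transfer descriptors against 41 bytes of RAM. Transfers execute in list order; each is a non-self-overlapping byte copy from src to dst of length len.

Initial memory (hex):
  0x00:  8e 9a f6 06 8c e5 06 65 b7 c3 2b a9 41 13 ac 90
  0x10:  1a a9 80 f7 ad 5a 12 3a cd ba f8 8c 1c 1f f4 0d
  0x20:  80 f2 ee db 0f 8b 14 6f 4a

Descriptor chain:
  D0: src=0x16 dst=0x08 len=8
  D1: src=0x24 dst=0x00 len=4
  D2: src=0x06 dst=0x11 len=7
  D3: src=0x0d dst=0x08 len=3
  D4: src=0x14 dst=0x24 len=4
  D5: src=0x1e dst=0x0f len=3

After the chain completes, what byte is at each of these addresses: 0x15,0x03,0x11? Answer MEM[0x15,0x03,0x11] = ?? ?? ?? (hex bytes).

  after D0: wrote 8B at 0x08 = 123acdbaf88c1c1f
  after D1: wrote 4B at 0x00 = 0f8b146f
  after D2: wrote 7B at 0x11 = 0665123acdbaf8
  after D3: wrote 3B at 0x08 = 8c1c1f
  after D4: wrote 4B at 0x24 = 3acdbaf8
  after D5: wrote 3B at 0x0f = f40d80
query mem[0x15]=0xcd, mem[0x03]=0x6f, mem[0x11]=0x80

MEM[0x15,0x03,0x11] = cd 6f 80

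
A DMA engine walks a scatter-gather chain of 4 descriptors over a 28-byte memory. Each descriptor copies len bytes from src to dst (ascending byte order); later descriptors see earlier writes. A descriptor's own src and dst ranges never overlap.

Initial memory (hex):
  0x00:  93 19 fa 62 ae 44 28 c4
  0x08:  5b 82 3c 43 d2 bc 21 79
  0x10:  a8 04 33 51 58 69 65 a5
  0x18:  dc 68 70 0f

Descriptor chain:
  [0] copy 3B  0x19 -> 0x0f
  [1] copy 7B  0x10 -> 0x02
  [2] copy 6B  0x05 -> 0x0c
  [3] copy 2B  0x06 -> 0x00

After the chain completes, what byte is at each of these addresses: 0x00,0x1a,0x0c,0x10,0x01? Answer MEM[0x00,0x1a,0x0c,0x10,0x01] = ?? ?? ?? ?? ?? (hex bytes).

MEM[0x00,0x1a,0x0c,0x10,0x01] = 58 70 51 82 69

[0] 0x19->0x0f len=3 : 68 70 0f
[1] 0x10->0x02 len=7 : 70 0f 33 51 58 69 65
[2] 0x05->0x0c len=6 : 51 58 69 65 82 3c
[3] 0x06->0x00 len=2 : 58 69
query mem[0x00]=0x58, mem[0x1a]=0x70, mem[0x0c]=0x51, mem[0x10]=0x82, mem[0x01]=0x69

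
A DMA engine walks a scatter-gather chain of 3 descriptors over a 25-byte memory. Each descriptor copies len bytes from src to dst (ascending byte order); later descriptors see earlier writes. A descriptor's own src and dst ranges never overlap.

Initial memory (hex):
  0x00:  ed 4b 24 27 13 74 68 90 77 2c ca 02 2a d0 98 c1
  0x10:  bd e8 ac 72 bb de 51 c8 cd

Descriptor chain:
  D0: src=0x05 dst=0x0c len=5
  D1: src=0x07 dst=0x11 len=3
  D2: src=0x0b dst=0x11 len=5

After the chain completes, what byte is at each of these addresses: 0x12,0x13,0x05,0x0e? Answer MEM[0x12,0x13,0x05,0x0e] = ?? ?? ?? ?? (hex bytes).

[0] 0x05->0x0c len=5 : 74 68 90 77 2c
[1] 0x07->0x11 len=3 : 90 77 2c
[2] 0x0b->0x11 len=5 : 02 74 68 90 77
query mem[0x12]=0x74, mem[0x13]=0x68, mem[0x05]=0x74, mem[0x0e]=0x90

MEM[0x12,0x13,0x05,0x0e] = 74 68 74 90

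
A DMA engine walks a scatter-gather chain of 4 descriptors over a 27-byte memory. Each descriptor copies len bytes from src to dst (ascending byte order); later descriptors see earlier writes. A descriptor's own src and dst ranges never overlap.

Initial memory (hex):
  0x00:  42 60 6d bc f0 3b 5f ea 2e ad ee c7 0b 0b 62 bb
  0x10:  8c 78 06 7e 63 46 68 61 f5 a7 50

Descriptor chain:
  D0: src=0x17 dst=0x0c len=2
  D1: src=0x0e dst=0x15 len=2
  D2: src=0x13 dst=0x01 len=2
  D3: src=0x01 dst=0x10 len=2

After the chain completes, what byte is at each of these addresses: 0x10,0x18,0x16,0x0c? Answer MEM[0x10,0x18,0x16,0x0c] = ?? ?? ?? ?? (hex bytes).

MEM[0x10,0x18,0x16,0x0c] = 7e f5 bb 61

[0] 0x17->0x0c len=2 : 61 f5
[1] 0x0e->0x15 len=2 : 62 bb
[2] 0x13->0x01 len=2 : 7e 63
[3] 0x01->0x10 len=2 : 7e 63
query mem[0x10]=0x7e, mem[0x18]=0xf5, mem[0x16]=0xbb, mem[0x0c]=0x61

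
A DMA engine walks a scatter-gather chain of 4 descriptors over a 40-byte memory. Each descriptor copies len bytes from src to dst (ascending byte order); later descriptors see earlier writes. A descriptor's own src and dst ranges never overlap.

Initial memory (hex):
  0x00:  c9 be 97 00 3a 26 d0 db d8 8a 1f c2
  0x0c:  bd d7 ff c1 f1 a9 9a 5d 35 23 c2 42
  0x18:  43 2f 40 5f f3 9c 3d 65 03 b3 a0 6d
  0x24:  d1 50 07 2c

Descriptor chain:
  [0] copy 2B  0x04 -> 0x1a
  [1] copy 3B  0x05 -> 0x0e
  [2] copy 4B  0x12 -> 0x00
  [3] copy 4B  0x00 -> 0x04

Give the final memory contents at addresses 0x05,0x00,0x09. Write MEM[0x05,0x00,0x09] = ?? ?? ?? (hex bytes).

MEM[0x05,0x00,0x09] = 5d 9a 8a

#0 dst[0x1a+2] := {0x3a,0x26}
#1 dst[0x0e+3] := {0x26,0xd0,0xdb}
#2 dst[0x00+4] := {0x9a,0x5d,0x35,0x23}
#3 dst[0x04+4] := {0x9a,0x5d,0x35,0x23}
query mem[0x05]=0x5d, mem[0x00]=0x9a, mem[0x09]=0x8a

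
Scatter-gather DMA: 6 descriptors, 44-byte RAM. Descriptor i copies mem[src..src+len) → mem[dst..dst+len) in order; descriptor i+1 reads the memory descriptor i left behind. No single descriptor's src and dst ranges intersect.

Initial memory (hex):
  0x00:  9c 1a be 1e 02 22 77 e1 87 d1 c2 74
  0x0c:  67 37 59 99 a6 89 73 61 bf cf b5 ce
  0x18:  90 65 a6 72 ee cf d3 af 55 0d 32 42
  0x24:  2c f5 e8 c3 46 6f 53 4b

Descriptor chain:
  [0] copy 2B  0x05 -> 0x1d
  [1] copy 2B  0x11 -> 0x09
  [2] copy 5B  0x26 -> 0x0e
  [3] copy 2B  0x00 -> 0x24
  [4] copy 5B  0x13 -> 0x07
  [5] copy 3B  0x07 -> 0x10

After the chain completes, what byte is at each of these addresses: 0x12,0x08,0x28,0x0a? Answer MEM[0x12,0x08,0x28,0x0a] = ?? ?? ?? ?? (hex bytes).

MEM[0x12,0x08,0x28,0x0a] = cf bf 46 b5

  after D0: wrote 2B at 0x1d = 2277
  after D1: wrote 2B at 0x09 = 8973
  after D2: wrote 5B at 0x0e = e8c3466f53
  after D3: wrote 2B at 0x24 = 9c1a
  after D4: wrote 5B at 0x07 = 61bfcfb5ce
  after D5: wrote 3B at 0x10 = 61bfcf
query mem[0x12]=0xcf, mem[0x08]=0xbf, mem[0x28]=0x46, mem[0x0a]=0xb5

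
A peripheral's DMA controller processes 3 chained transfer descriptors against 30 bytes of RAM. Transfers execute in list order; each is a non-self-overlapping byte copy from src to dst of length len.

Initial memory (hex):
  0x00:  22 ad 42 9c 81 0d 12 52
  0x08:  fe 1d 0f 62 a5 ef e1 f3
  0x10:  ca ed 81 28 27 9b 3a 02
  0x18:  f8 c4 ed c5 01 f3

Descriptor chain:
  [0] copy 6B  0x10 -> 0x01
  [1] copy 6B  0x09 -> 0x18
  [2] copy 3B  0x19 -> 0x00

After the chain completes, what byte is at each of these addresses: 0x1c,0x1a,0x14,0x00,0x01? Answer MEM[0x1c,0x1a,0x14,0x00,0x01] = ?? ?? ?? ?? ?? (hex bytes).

  after D0: wrote 6B at 0x01 = caed8128279b
  after D1: wrote 6B at 0x18 = 1d0f62a5efe1
  after D2: wrote 3B at 0x00 = 0f62a5
query mem[0x1c]=0xef, mem[0x1a]=0x62, mem[0x14]=0x27, mem[0x00]=0x0f, mem[0x01]=0x62

MEM[0x1c,0x1a,0x14,0x00,0x01] = ef 62 27 0f 62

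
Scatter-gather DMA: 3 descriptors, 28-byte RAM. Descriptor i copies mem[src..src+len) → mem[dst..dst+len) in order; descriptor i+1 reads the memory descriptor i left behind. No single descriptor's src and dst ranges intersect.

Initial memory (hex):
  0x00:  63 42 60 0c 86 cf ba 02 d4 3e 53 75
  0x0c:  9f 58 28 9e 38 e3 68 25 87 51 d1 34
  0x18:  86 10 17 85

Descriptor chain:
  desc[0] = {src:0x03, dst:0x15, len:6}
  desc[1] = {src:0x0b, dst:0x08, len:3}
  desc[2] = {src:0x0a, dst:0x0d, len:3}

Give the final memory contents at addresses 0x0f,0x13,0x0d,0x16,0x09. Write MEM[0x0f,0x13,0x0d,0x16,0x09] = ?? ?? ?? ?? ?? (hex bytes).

MEM[0x0f,0x13,0x0d,0x16,0x09] = 9f 25 58 86 9f

#0 dst[0x15+6] := {0x0c,0x86,0xcf,0xba,0x02,0xd4}
#1 dst[0x08+3] := {0x75,0x9f,0x58}
#2 dst[0x0d+3] := {0x58,0x75,0x9f}
query mem[0x0f]=0x9f, mem[0x13]=0x25, mem[0x0d]=0x58, mem[0x16]=0x86, mem[0x09]=0x9f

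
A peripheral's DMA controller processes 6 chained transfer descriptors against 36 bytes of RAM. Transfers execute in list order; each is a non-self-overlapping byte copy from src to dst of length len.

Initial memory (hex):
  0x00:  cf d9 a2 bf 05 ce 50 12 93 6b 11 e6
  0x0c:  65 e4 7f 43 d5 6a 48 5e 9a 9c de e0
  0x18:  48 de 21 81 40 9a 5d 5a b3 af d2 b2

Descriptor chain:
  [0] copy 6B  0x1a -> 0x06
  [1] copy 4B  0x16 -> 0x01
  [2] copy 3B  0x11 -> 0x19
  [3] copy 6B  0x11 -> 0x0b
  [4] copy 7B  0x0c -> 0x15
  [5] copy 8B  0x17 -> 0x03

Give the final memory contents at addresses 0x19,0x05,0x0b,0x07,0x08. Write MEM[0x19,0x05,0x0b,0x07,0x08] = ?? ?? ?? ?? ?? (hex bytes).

  after D0: wrote 6B at 0x06 = 2181409a5d5a
  after D1: wrote 4B at 0x01 = dee048de
  after D2: wrote 3B at 0x19 = 6a485e
  after D3: wrote 6B at 0x0b = 6a485e9a9cde
  after D4: wrote 7B at 0x15 = 485e9a9cde6a48
  after D5: wrote 8B at 0x03 = 9a9cde6a48409a5d
query mem[0x19]=0xde, mem[0x05]=0xde, mem[0x0b]=0x6a, mem[0x07]=0x48, mem[0x08]=0x40

MEM[0x19,0x05,0x0b,0x07,0x08] = de de 6a 48 40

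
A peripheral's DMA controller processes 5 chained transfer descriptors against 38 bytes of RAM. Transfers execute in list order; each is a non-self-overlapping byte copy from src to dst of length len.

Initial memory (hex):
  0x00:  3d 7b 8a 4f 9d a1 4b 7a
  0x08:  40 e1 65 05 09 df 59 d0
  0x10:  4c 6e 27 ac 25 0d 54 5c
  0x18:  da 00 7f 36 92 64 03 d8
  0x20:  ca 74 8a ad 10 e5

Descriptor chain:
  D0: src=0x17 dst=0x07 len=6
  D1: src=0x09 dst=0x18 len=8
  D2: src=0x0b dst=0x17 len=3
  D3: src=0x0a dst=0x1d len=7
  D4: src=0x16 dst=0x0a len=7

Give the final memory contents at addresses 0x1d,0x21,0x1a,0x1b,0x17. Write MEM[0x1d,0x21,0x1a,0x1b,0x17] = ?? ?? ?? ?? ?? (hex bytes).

MEM[0x1d,0x21,0x1a,0x1b,0x17] = 7f 59 36 92 36

  after D0: wrote 6B at 0x07 = 5cda007f3692
  after D1: wrote 8B at 0x18 = 007f3692df59d04c
  after D2: wrote 3B at 0x17 = 3692df
  after D3: wrote 7B at 0x1d = 7f3692df59d04c
  after D4: wrote 7B at 0x0a = 543692df3692df
query mem[0x1d]=0x7f, mem[0x21]=0x59, mem[0x1a]=0x36, mem[0x1b]=0x92, mem[0x17]=0x36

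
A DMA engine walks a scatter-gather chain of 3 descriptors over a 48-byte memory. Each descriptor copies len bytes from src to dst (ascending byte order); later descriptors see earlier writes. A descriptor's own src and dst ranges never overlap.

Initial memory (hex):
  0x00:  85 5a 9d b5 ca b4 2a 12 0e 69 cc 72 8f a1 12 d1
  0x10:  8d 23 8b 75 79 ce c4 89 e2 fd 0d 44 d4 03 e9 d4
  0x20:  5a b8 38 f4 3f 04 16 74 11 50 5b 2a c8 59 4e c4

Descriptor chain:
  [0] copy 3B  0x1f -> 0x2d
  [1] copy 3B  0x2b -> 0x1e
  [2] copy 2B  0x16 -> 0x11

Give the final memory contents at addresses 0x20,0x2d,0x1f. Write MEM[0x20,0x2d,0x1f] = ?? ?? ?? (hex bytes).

MEM[0x20,0x2d,0x1f] = d4 d4 c8

[0] 0x1f->0x2d len=3 : d4 5a b8
[1] 0x2b->0x1e len=3 : 2a c8 d4
[2] 0x16->0x11 len=2 : c4 89
query mem[0x20]=0xd4, mem[0x2d]=0xd4, mem[0x1f]=0xc8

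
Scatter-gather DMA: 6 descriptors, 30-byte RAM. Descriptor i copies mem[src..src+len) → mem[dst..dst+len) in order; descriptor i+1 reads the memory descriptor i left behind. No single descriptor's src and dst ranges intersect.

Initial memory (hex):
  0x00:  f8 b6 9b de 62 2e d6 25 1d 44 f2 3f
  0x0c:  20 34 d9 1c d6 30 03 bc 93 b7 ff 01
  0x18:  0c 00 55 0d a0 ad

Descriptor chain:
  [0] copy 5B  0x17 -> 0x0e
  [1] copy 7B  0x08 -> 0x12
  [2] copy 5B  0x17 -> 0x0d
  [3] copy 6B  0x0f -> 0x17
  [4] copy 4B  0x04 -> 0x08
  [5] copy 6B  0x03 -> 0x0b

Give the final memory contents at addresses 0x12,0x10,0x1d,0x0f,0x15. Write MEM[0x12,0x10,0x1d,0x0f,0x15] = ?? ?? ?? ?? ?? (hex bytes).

MEM[0x12,0x10,0x1d,0x0f,0x15] = 1d 62 ad 25 3f

#0 dst[0x0e+5] := {0x01,0x0c,0x00,0x55,0x0d}
#1 dst[0x12+7] := {0x1d,0x44,0xf2,0x3f,0x20,0x34,0x01}
#2 dst[0x0d+5] := {0x34,0x01,0x00,0x55,0x0d}
#3 dst[0x17+6] := {0x00,0x55,0x0d,0x1d,0x44,0xf2}
#4 dst[0x08+4] := {0x62,0x2e,0xd6,0x25}
#5 dst[0x0b+6] := {0xde,0x62,0x2e,0xd6,0x25,0x62}
query mem[0x12]=0x1d, mem[0x10]=0x62, mem[0x1d]=0xad, mem[0x0f]=0x25, mem[0x15]=0x3f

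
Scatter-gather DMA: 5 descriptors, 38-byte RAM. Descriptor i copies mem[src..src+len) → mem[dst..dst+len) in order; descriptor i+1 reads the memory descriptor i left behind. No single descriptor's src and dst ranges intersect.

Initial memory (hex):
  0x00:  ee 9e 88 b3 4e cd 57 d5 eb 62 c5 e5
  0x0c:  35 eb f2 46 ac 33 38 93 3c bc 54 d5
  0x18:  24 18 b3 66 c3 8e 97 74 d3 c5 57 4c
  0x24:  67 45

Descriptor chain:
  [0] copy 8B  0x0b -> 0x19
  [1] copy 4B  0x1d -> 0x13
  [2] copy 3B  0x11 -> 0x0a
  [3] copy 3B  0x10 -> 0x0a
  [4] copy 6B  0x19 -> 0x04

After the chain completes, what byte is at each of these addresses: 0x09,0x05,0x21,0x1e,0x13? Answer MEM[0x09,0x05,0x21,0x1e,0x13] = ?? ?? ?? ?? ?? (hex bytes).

MEM[0x09,0x05,0x21,0x1e,0x13] = ac 35 c5 ac 46

D0: mem[0x19..0x20] <- [e5 35 eb f2 46 ac 33 38]
D1: mem[0x13..0x16] <- [46 ac 33 38]
D2: mem[0x0a..0x0c] <- [33 38 46]
D3: mem[0x0a..0x0c] <- [ac 33 38]
D4: mem[0x04..0x09] <- [e5 35 eb f2 46 ac]
query mem[0x09]=0xac, mem[0x05]=0x35, mem[0x21]=0xc5, mem[0x1e]=0xac, mem[0x13]=0x46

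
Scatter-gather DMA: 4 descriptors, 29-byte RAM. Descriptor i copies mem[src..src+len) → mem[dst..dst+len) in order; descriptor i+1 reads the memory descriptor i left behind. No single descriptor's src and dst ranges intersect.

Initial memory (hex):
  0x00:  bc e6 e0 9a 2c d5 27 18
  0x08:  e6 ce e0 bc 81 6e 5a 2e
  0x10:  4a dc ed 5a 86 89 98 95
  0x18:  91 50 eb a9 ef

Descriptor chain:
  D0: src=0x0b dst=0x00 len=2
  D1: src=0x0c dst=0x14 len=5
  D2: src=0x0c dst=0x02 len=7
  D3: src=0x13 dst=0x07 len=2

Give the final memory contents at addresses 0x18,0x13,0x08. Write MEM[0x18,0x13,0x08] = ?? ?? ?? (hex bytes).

MEM[0x18,0x13,0x08] = 4a 5a 81

#0 dst[0x00+2] := {0xbc,0x81}
#1 dst[0x14+5] := {0x81,0x6e,0x5a,0x2e,0x4a}
#2 dst[0x02+7] := {0x81,0x6e,0x5a,0x2e,0x4a,0xdc,0xed}
#3 dst[0x07+2] := {0x5a,0x81}
query mem[0x18]=0x4a, mem[0x13]=0x5a, mem[0x08]=0x81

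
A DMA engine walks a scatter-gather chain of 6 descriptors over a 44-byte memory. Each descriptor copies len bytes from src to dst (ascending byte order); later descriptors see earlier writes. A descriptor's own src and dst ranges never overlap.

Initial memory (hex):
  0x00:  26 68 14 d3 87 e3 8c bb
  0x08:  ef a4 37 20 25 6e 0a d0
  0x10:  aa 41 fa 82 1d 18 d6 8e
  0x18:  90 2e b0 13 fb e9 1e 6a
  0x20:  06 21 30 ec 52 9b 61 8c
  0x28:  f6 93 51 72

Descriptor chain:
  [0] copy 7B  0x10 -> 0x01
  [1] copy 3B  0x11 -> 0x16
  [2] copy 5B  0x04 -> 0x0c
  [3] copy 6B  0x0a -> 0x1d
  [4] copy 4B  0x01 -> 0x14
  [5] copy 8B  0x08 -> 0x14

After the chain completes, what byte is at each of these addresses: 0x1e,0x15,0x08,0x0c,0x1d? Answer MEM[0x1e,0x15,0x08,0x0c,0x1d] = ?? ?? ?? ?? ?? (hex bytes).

MEM[0x1e,0x15,0x08,0x0c,0x1d] = 20 a4 ef 82 37

  after D0: wrote 7B at 0x01 = aa41fa821d18d6
  after D1: wrote 3B at 0x16 = 41fa82
  after D2: wrote 5B at 0x0c = 821d18d6ef
  after D3: wrote 6B at 0x1d = 3720821d18d6
  after D4: wrote 4B at 0x14 = aa41fa82
  after D5: wrote 8B at 0x14 = efa43720821d18d6
query mem[0x1e]=0x20, mem[0x15]=0xa4, mem[0x08]=0xef, mem[0x0c]=0x82, mem[0x1d]=0x37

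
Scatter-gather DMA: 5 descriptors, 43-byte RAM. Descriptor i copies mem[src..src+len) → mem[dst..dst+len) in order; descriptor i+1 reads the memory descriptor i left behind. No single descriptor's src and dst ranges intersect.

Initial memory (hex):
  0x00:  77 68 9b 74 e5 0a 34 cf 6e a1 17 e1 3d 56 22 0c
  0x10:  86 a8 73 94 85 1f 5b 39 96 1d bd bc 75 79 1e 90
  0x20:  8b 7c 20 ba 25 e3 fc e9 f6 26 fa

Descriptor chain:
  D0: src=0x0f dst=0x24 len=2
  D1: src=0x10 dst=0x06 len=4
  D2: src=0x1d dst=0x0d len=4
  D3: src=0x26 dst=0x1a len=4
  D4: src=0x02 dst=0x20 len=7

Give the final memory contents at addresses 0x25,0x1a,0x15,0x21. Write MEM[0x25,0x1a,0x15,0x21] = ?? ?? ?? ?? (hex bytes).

MEM[0x25,0x1a,0x15,0x21] = a8 fc 1f 74

  after D0: wrote 2B at 0x24 = 0c86
  after D1: wrote 4B at 0x06 = 86a87394
  after D2: wrote 4B at 0x0d = 791e908b
  after D3: wrote 4B at 0x1a = fce9f626
  after D4: wrote 7B at 0x20 = 9b74e50a86a873
query mem[0x25]=0xa8, mem[0x1a]=0xfc, mem[0x15]=0x1f, mem[0x21]=0x74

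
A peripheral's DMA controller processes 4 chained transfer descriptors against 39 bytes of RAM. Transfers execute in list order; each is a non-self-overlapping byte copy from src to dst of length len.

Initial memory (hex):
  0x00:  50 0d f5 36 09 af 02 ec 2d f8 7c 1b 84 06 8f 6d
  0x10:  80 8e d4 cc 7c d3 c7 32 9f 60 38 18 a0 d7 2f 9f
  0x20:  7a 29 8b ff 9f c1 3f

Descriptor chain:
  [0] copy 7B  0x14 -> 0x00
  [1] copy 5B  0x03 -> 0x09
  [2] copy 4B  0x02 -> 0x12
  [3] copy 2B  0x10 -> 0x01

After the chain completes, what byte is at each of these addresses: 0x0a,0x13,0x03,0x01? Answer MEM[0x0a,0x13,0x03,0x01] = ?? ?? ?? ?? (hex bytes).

MEM[0x0a,0x13,0x03,0x01] = 9f 32 32 80

#0 dst[0x00+7] := {0x7c,0xd3,0xc7,0x32,0x9f,0x60,0x38}
#1 dst[0x09+5] := {0x32,0x9f,0x60,0x38,0xec}
#2 dst[0x12+4] := {0xc7,0x32,0x9f,0x60}
#3 dst[0x01+2] := {0x80,0x8e}
query mem[0x0a]=0x9f, mem[0x13]=0x32, mem[0x03]=0x32, mem[0x01]=0x80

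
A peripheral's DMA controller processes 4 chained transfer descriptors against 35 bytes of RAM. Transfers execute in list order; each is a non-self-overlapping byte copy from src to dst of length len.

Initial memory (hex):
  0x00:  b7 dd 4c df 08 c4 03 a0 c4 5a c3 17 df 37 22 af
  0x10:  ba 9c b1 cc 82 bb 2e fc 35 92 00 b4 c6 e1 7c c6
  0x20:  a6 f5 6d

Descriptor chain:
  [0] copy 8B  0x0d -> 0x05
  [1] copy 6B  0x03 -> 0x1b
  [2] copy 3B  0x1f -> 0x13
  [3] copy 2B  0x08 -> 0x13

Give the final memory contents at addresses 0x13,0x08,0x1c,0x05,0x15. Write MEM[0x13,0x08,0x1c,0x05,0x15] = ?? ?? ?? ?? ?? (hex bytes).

#0 dst[0x05+8] := {0x37,0x22,0xaf,0xba,0x9c,0xb1,0xcc,0x82}
#1 dst[0x1b+6] := {0xdf,0x08,0x37,0x22,0xaf,0xba}
#2 dst[0x13+3] := {0xaf,0xba,0xf5}
#3 dst[0x13+2] := {0xba,0x9c}
query mem[0x13]=0xba, mem[0x08]=0xba, mem[0x1c]=0x08, mem[0x05]=0x37, mem[0x15]=0xf5

MEM[0x13,0x08,0x1c,0x05,0x15] = ba ba 08 37 f5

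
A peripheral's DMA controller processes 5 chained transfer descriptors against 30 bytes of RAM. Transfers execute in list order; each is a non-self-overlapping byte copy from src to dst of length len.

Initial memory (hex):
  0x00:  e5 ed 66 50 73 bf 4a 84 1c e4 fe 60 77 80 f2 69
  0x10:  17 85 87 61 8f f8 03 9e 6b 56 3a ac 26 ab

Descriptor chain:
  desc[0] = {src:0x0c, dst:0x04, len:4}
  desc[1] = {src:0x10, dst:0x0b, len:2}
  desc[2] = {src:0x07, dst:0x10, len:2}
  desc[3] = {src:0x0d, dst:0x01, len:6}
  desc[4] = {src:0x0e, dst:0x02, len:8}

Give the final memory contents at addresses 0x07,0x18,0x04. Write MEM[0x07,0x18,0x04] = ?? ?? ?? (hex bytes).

D0: mem[0x04..0x07] <- [77 80 f2 69]
D1: mem[0x0b..0x0c] <- [17 85]
D2: mem[0x10..0x11] <- [69 1c]
D3: mem[0x01..0x06] <- [80 f2 69 69 1c 87]
D4: mem[0x02..0x09] <- [f2 69 69 1c 87 61 8f f8]
query mem[0x07]=0x61, mem[0x18]=0x6b, mem[0x04]=0x69

MEM[0x07,0x18,0x04] = 61 6b 69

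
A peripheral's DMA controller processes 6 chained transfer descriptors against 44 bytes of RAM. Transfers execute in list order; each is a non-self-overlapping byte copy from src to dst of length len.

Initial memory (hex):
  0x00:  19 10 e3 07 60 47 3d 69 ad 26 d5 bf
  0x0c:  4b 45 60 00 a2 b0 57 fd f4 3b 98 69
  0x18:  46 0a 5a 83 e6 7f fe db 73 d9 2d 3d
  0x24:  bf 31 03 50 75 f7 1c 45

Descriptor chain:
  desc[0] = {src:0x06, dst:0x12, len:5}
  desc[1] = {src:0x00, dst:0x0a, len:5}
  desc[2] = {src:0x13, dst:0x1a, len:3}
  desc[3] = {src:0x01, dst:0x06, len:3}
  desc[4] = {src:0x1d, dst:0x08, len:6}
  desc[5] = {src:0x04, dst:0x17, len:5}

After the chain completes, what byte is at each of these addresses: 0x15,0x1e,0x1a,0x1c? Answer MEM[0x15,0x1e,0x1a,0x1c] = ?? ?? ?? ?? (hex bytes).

MEM[0x15,0x1e,0x1a,0x1c] = 26 fe e3 26

D0: mem[0x12..0x16] <- [3d 69 ad 26 d5]
D1: mem[0x0a..0x0e] <- [19 10 e3 07 60]
D2: mem[0x1a..0x1c] <- [69 ad 26]
D3: mem[0x06..0x08] <- [10 e3 07]
D4: mem[0x08..0x0d] <- [7f fe db 73 d9 2d]
D5: mem[0x17..0x1b] <- [60 47 10 e3 7f]
query mem[0x15]=0x26, mem[0x1e]=0xfe, mem[0x1a]=0xe3, mem[0x1c]=0x26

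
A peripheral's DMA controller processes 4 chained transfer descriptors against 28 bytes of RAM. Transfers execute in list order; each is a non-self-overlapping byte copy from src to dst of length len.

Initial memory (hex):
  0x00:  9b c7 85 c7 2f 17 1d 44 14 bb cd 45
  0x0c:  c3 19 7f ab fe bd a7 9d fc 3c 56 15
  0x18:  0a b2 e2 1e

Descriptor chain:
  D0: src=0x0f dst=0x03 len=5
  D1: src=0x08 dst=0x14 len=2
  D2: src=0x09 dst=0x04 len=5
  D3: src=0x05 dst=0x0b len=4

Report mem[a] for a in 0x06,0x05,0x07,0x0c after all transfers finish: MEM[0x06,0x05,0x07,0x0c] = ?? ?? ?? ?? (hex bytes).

[0] 0x0f->0x03 len=5 : ab fe bd a7 9d
[1] 0x08->0x14 len=2 : 14 bb
[2] 0x09->0x04 len=5 : bb cd 45 c3 19
[3] 0x05->0x0b len=4 : cd 45 c3 19
query mem[0x06]=0x45, mem[0x05]=0xcd, mem[0x07]=0xc3, mem[0x0c]=0x45

MEM[0x06,0x05,0x07,0x0c] = 45 cd c3 45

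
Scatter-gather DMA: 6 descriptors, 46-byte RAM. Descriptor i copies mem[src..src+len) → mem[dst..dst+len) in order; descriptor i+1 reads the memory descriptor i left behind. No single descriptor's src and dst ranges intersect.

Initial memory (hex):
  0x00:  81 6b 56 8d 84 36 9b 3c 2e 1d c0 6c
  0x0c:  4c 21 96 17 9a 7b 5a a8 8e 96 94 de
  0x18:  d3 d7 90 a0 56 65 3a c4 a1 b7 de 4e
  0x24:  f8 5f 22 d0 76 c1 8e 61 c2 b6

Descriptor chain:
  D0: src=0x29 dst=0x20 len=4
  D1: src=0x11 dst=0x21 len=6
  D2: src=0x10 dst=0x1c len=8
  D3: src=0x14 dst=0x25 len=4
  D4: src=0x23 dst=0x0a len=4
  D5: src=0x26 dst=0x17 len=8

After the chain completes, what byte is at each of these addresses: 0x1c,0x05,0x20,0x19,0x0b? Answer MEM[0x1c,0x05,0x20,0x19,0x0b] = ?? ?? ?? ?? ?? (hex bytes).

MEM[0x1c,0x05,0x20,0x19,0x0b] = 61 36 8e de 8e

D0: mem[0x20..0x23] <- [c1 8e 61 c2]
D1: mem[0x21..0x26] <- [7b 5a a8 8e 96 94]
D2: mem[0x1c..0x23] <- [9a 7b 5a a8 8e 96 94 de]
D3: mem[0x25..0x28] <- [8e 96 94 de]
D4: mem[0x0a..0x0d] <- [de 8e 8e 96]
D5: mem[0x17..0x1e] <- [96 94 de c1 8e 61 c2 b6]
query mem[0x1c]=0x61, mem[0x05]=0x36, mem[0x20]=0x8e, mem[0x19]=0xde, mem[0x0b]=0x8e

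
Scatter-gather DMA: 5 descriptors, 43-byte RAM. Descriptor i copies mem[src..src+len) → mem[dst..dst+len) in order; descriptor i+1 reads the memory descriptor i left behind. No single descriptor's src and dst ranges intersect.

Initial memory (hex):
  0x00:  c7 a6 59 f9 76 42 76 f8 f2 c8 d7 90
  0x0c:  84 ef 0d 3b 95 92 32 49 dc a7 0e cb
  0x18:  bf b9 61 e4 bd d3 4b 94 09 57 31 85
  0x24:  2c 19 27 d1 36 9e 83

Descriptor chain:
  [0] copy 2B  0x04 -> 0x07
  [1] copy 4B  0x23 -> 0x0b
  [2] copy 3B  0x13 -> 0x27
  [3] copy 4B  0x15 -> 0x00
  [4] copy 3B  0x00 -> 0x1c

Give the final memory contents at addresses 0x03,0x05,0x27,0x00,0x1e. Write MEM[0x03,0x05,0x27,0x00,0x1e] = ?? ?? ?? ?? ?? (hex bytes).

MEM[0x03,0x05,0x27,0x00,0x1e] = bf 42 49 a7 cb

#0 dst[0x07+2] := {0x76,0x42}
#1 dst[0x0b+4] := {0x85,0x2c,0x19,0x27}
#2 dst[0x27+3] := {0x49,0xdc,0xa7}
#3 dst[0x00+4] := {0xa7,0x0e,0xcb,0xbf}
#4 dst[0x1c+3] := {0xa7,0x0e,0xcb}
query mem[0x03]=0xbf, mem[0x05]=0x42, mem[0x27]=0x49, mem[0x00]=0xa7, mem[0x1e]=0xcb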